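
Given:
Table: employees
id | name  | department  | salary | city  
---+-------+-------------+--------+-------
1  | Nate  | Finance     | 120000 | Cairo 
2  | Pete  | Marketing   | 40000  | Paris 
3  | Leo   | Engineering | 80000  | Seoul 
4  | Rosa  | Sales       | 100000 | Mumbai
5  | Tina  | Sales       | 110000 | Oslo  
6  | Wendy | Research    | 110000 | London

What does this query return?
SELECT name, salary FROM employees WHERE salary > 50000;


Filtering: salary > 50000
Matching: 5 rows

5 rows:
Nate, 120000
Leo, 80000
Rosa, 100000
Tina, 110000
Wendy, 110000


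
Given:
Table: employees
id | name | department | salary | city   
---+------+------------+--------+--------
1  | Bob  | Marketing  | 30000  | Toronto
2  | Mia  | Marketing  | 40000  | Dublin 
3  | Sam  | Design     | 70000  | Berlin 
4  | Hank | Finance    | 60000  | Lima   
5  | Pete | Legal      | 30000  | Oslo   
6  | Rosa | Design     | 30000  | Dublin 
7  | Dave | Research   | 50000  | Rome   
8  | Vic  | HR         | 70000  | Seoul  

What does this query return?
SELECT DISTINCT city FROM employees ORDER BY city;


All 'city' values (row order): Toronto, Dublin, Berlin, Lima, Oslo, Dublin, Rome, Seoul
Removing duplicates leaves 7 unique value(s).

7 values:
Berlin
Dublin
Lima
Oslo
Rome
Seoul
Toronto


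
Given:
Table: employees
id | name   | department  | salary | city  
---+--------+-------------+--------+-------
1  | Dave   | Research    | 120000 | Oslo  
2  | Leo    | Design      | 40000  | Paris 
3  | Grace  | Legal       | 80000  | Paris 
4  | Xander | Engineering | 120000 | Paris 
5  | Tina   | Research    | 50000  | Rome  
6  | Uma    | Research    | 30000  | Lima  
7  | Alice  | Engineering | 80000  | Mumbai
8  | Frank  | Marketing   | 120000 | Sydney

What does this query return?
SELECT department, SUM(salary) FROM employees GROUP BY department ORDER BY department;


Summing salary within each department:
  Design: 40000 = 40000
  Engineering: 120000 + 80000 = 200000
  Legal: 80000 = 80000
  Marketing: 120000 = 120000
  Research: 120000 + 50000 + 30000 = 200000


5 groups:
Design, 40000
Engineering, 200000
Legal, 80000
Marketing, 120000
Research, 200000


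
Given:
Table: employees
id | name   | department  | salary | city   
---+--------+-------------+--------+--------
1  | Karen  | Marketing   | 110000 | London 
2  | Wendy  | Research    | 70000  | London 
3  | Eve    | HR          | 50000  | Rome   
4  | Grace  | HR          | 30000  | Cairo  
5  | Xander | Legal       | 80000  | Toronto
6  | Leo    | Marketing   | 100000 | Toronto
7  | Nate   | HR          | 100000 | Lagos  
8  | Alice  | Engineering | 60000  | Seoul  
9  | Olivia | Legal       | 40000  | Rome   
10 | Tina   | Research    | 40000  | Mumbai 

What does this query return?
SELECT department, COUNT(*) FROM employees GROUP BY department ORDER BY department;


Assigning each row to its department group:
  Karen -> Marketing
  Wendy -> Research
  Eve -> HR
  Grace -> HR
  Xander -> Legal
  Leo -> Marketing
  Nate -> HR
  Alice -> Engineering
  Olivia -> Legal
  Tina -> Research


5 groups:
Engineering, 1
HR, 3
Legal, 2
Marketing, 2
Research, 2


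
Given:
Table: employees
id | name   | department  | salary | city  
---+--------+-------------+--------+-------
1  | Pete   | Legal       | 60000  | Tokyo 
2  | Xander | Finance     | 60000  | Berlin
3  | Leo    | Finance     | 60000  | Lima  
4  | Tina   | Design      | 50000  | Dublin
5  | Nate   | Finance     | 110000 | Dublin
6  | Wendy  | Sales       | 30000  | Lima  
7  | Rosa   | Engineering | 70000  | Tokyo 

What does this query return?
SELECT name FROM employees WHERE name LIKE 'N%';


LIKE 'N%' matches names starting with 'N'
Matching: 1

1 rows:
Nate


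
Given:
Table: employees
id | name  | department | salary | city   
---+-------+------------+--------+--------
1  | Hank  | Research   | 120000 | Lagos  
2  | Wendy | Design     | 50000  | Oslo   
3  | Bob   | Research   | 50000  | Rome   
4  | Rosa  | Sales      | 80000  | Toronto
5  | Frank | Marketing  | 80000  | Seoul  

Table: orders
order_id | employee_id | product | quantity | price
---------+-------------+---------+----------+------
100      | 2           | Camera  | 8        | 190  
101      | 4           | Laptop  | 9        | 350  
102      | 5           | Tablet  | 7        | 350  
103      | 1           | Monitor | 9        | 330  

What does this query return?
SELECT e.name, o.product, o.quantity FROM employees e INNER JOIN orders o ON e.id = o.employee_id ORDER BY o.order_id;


Joining employees.id = orders.employee_id:
  employee Wendy (id=2) -> order Camera
  employee Rosa (id=4) -> order Laptop
  employee Frank (id=5) -> order Tablet
  employee Hank (id=1) -> order Monitor


4 rows:
Wendy, Camera, 8
Rosa, Laptop, 9
Frank, Tablet, 7
Hank, Monitor, 9


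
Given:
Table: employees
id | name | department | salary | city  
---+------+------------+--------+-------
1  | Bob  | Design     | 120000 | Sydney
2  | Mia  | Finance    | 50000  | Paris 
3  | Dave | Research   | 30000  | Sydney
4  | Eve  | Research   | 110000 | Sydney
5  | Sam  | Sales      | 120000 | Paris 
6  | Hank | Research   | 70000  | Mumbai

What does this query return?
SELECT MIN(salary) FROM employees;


Salaries: 120000, 50000, 30000, 110000, 120000, 70000
MIN = 30000

30000


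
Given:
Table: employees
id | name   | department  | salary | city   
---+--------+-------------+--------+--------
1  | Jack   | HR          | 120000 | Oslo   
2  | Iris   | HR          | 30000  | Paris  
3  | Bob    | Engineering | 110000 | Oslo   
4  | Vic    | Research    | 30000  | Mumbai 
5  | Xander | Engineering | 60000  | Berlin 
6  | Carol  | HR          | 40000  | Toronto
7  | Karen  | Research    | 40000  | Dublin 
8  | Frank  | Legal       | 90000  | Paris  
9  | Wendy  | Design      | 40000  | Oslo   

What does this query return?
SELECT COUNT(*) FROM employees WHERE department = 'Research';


Counting rows where department = 'Research'
  Vic -> MATCH
  Karen -> MATCH


2


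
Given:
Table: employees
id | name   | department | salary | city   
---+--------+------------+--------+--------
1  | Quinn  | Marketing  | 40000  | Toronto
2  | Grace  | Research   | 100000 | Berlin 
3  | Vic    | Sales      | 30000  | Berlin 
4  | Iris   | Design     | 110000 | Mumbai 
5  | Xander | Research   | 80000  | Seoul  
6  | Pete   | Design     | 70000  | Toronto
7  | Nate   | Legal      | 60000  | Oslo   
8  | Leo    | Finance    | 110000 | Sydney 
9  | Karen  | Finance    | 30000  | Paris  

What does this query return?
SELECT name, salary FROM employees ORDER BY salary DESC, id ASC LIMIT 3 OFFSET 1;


Sort by salary DESC (id ASC tiebreak), then skip 1 and take 3
Rows 2 through 4

3 rows:
Leo, 110000
Grace, 100000
Xander, 80000


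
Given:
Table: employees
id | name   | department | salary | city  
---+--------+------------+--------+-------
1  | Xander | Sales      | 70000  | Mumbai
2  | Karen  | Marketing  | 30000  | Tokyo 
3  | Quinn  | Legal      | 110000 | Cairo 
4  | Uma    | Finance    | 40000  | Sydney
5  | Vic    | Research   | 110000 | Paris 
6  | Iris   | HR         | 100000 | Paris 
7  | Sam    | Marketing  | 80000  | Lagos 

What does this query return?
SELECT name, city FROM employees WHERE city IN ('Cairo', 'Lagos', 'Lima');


Filtering: city IN ('Cairo', 'Lagos', 'Lima')
Matching: 2 rows

2 rows:
Quinn, Cairo
Sam, Lagos


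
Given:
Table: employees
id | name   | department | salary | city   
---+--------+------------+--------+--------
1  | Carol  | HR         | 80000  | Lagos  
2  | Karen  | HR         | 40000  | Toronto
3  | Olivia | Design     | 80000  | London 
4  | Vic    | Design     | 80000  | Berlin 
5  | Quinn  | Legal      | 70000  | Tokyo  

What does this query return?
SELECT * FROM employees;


SELECT * returns all 5 rows with all columns

5 rows:
1, Carol, HR, 80000, Lagos
2, Karen, HR, 40000, Toronto
3, Olivia, Design, 80000, London
4, Vic, Design, 80000, Berlin
5, Quinn, Legal, 70000, Tokyo


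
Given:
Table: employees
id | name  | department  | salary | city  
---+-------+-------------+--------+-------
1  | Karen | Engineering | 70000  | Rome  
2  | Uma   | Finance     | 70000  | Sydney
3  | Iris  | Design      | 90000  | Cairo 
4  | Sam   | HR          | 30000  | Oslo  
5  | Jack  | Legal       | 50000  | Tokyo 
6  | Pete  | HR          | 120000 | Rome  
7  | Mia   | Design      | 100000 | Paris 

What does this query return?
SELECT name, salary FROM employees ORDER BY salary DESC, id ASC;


Sorting by salary DESC, then id ASC for ties

7 rows:
Pete, 120000
Mia, 100000
Iris, 90000
Karen, 70000
Uma, 70000
Jack, 50000
Sam, 30000


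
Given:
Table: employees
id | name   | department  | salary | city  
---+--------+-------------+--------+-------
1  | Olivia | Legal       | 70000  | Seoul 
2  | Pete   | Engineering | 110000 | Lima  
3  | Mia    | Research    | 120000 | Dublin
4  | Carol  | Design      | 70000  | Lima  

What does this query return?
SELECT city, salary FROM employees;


Projecting columns: city, salary

4 rows:
Seoul, 70000
Lima, 110000
Dublin, 120000
Lima, 70000


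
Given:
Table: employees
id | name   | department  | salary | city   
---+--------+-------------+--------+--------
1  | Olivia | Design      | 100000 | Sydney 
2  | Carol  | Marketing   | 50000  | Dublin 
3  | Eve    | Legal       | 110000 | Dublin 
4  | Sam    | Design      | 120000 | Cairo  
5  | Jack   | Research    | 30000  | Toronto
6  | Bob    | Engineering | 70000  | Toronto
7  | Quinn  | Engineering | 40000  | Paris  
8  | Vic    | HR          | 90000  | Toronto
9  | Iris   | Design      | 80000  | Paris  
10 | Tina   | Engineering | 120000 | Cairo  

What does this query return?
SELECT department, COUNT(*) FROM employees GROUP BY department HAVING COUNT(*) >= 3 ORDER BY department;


Groups with count >= 3:
  Design: 3 -> PASS
  Engineering: 3 -> PASS
  HR: 1 -> filtered out
  Legal: 1 -> filtered out
  Marketing: 1 -> filtered out
  Research: 1 -> filtered out


2 groups:
Design, 3
Engineering, 3


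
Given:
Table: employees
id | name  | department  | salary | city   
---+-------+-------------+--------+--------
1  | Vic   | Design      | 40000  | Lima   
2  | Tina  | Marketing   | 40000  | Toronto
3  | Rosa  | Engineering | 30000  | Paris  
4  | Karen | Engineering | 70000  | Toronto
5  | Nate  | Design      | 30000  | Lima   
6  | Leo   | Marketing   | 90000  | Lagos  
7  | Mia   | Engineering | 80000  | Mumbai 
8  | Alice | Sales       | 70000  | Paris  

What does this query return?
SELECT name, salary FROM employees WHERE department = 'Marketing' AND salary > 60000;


Filtering: department = 'Marketing' AND salary > 60000
Matching: 1 rows

1 rows:
Leo, 90000


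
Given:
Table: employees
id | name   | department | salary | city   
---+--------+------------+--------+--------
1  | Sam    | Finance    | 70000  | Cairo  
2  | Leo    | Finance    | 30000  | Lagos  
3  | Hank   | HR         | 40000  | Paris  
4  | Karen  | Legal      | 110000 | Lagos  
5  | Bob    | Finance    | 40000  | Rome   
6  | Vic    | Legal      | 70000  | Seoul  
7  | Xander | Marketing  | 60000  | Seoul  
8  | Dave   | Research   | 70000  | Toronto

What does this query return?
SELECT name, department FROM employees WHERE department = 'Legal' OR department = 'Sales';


Filtering: department = 'Legal' OR 'Sales'
Matching: 2 rows

2 rows:
Karen, Legal
Vic, Legal


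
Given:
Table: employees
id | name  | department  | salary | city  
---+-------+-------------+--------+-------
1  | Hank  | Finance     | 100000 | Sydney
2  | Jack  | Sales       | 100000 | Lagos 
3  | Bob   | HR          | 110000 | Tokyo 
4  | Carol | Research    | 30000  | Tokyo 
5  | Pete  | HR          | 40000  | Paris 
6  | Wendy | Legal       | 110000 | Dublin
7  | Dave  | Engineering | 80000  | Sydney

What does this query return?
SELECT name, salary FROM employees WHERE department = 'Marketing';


Filtering: department = 'Marketing'
Matching rows: 0

Empty result set (0 rows)


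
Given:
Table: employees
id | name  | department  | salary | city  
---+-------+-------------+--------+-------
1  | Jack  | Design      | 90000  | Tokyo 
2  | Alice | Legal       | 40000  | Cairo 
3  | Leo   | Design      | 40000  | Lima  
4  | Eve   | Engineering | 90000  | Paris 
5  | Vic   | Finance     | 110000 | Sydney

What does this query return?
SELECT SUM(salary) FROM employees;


SUM(salary) = 90000 + 40000 + 40000 + 90000 + 110000 = 370000

370000


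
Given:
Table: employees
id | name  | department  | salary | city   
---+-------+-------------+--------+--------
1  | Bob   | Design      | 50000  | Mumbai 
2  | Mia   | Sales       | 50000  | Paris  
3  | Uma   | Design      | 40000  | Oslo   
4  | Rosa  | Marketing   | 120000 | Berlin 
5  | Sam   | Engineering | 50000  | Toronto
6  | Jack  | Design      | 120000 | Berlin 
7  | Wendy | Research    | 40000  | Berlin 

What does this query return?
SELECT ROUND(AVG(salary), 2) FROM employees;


SUM(salary) = 470000
COUNT = 7
ROUND(AVG, 2) = ROUND(470000 / 7, 2) = 67142.86

67142.86


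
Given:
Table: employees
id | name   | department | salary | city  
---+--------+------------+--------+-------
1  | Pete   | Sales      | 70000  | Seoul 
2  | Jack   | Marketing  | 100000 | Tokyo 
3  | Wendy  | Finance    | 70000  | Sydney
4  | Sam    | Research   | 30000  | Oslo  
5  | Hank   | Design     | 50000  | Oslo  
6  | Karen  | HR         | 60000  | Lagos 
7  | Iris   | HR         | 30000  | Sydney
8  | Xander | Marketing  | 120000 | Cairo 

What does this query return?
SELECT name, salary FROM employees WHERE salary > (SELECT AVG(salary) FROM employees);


Subquery: AVG(salary) = 66250.0
Filtering: salary > 66250.0
  Pete (70000) -> MATCH
  Jack (100000) -> MATCH
  Wendy (70000) -> MATCH
  Xander (120000) -> MATCH


4 rows:
Pete, 70000
Jack, 100000
Wendy, 70000
Xander, 120000


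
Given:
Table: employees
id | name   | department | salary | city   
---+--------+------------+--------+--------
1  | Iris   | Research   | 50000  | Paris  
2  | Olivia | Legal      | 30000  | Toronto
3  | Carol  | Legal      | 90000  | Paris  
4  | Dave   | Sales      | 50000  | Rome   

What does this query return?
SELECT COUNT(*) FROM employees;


COUNT(*) counts all rows

4


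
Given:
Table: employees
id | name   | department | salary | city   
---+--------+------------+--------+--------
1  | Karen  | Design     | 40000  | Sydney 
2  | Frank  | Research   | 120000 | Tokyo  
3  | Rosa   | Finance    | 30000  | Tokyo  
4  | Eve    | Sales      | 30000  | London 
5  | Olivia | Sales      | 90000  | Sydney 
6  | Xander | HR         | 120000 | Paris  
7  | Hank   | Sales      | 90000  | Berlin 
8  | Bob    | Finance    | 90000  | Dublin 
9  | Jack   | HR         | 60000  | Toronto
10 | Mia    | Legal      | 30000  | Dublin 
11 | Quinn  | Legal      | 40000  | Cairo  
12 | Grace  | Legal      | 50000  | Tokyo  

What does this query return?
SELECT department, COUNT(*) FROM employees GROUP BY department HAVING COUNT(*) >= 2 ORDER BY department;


Groups with count >= 2:
  Finance: 2 -> PASS
  HR: 2 -> PASS
  Legal: 3 -> PASS
  Sales: 3 -> PASS
  Design: 1 -> filtered out
  Research: 1 -> filtered out


4 groups:
Finance, 2
HR, 2
Legal, 3
Sales, 3


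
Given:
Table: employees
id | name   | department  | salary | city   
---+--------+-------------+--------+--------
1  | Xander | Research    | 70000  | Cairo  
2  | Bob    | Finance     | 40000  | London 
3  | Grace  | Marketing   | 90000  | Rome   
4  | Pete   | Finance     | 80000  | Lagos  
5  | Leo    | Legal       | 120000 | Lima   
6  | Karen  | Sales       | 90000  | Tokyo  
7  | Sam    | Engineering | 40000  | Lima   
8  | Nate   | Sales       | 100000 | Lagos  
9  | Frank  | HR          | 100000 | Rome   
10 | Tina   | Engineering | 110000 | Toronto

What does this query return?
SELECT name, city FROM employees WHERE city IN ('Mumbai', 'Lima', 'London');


Filtering: city IN ('Mumbai', 'Lima', 'London')
Matching: 3 rows

3 rows:
Bob, London
Leo, Lima
Sam, Lima


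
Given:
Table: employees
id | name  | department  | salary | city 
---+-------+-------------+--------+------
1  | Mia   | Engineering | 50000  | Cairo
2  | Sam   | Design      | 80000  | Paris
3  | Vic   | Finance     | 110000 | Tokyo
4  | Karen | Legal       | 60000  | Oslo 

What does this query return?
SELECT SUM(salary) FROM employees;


SUM(salary) = 50000 + 80000 + 110000 + 60000 = 300000

300000


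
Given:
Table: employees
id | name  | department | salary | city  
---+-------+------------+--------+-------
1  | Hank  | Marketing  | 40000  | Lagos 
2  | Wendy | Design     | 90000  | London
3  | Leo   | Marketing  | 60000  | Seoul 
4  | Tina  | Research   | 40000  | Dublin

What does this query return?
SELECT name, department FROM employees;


Projecting columns: name, department

4 rows:
Hank, Marketing
Wendy, Design
Leo, Marketing
Tina, Research


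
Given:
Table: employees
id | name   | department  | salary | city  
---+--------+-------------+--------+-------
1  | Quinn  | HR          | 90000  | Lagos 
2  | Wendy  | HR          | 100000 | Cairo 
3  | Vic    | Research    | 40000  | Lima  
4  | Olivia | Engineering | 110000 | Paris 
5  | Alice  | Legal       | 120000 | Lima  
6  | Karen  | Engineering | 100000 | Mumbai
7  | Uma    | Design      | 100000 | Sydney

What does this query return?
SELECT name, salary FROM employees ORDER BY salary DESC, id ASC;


Sorting by salary DESC, then id ASC for ties

7 rows:
Alice, 120000
Olivia, 110000
Wendy, 100000
Karen, 100000
Uma, 100000
Quinn, 90000
Vic, 40000


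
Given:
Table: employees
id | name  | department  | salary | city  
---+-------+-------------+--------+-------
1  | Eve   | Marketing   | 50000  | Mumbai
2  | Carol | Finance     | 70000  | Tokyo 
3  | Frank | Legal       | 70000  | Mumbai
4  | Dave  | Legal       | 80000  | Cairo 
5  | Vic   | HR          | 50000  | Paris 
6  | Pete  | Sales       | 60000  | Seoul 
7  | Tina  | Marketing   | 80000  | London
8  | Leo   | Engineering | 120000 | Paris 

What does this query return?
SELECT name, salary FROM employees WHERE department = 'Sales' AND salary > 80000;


Filtering: department = 'Sales' AND salary > 80000
Matching: 0 rows

Empty result set (0 rows)


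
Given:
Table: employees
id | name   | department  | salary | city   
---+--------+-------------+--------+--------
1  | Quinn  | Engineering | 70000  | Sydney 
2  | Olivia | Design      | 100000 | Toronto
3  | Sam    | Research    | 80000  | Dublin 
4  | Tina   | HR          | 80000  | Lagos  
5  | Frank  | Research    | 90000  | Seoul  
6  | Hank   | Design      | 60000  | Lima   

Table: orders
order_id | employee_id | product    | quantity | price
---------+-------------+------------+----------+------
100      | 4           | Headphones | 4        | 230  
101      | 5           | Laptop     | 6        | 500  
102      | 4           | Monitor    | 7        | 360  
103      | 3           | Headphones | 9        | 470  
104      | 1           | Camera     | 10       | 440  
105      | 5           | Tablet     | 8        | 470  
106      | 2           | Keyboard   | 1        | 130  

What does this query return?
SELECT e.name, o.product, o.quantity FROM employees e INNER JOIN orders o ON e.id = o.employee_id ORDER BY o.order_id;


Joining employees.id = orders.employee_id:
  employee Tina (id=4) -> order Headphones
  employee Frank (id=5) -> order Laptop
  employee Tina (id=4) -> order Monitor
  employee Sam (id=3) -> order Headphones
  employee Quinn (id=1) -> order Camera
  employee Frank (id=5) -> order Tablet
  employee Olivia (id=2) -> order Keyboard


7 rows:
Tina, Headphones, 4
Frank, Laptop, 6
Tina, Monitor, 7
Sam, Headphones, 9
Quinn, Camera, 10
Frank, Tablet, 8
Olivia, Keyboard, 1


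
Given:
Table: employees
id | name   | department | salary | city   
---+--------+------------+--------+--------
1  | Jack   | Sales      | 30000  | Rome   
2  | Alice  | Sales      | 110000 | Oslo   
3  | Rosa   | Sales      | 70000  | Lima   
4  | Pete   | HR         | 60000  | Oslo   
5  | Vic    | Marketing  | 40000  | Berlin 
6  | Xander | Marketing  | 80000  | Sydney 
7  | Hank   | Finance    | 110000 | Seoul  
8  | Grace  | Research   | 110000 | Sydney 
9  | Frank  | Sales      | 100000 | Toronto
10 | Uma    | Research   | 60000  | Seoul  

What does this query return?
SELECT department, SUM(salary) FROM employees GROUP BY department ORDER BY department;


Summing salary within each department:
  Finance: 110000 = 110000
  HR: 60000 = 60000
  Marketing: 40000 + 80000 = 120000
  Research: 110000 + 60000 = 170000
  Sales: 30000 + 110000 + 70000 + 100000 = 310000


5 groups:
Finance, 110000
HR, 60000
Marketing, 120000
Research, 170000
Sales, 310000


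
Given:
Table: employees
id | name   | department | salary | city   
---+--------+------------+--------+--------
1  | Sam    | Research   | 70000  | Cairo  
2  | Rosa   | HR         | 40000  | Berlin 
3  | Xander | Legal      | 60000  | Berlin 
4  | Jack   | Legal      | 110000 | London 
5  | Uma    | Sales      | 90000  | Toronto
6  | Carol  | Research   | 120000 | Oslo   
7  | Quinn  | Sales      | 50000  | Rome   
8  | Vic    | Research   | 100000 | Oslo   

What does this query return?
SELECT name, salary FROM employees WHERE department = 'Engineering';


Filtering: department = 'Engineering'
Matching rows: 0

Empty result set (0 rows)


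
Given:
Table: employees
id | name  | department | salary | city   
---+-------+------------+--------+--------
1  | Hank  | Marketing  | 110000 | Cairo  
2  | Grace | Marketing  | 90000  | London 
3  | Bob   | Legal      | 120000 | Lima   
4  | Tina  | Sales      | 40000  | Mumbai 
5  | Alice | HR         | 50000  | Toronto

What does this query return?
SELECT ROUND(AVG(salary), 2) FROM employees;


SUM(salary) = 410000
COUNT = 5
ROUND(AVG, 2) = ROUND(410000 / 5, 2) = 82000.0

82000.0


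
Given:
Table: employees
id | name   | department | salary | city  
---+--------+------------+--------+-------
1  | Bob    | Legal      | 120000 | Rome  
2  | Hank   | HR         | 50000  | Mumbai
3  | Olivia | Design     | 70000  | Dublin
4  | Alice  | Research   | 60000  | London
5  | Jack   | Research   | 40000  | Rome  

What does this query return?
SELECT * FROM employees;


SELECT * returns all 5 rows with all columns

5 rows:
1, Bob, Legal, 120000, Rome
2, Hank, HR, 50000, Mumbai
3, Olivia, Design, 70000, Dublin
4, Alice, Research, 60000, London
5, Jack, Research, 40000, Rome


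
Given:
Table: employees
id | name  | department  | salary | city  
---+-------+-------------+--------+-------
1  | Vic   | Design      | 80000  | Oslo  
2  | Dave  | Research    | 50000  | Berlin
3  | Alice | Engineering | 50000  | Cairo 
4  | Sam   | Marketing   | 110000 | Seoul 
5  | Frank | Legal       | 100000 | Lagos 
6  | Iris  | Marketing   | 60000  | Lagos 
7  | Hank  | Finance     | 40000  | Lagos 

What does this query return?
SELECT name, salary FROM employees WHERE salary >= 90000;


Filtering: salary >= 90000
Matching: 2 rows

2 rows:
Sam, 110000
Frank, 100000


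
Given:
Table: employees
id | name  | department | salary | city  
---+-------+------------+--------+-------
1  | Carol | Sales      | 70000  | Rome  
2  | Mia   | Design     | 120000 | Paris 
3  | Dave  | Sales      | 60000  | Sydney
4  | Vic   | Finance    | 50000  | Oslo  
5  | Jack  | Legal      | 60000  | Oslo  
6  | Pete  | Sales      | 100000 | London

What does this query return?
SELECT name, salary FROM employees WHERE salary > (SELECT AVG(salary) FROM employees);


Subquery: AVG(salary) = 76666.67
Filtering: salary > 76666.67
  Mia (120000) -> MATCH
  Pete (100000) -> MATCH


2 rows:
Mia, 120000
Pete, 100000


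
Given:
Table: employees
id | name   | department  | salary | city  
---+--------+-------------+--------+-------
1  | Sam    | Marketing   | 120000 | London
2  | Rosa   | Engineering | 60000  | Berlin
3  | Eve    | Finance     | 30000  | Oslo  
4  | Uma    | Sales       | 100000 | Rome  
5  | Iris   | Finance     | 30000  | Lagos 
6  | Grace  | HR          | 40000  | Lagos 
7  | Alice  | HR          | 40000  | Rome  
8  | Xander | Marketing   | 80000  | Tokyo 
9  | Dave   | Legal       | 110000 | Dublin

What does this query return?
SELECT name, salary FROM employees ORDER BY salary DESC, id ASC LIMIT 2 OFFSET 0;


Sort by salary DESC (id ASC tiebreak), then skip 0 and take 2
Rows 1 through 2

2 rows:
Sam, 120000
Dave, 110000


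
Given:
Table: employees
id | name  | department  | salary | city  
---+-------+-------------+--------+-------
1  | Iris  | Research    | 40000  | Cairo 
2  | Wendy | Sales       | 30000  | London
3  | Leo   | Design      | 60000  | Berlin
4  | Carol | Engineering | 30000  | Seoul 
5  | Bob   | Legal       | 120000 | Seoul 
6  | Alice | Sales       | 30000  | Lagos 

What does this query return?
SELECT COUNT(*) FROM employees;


COUNT(*) counts all rows

6


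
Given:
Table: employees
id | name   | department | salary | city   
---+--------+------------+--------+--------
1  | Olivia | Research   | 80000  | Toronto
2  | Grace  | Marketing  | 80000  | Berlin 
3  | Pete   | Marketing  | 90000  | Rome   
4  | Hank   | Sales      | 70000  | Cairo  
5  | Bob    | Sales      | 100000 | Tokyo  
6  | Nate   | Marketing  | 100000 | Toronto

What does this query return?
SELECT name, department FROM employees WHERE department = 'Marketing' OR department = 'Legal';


Filtering: department = 'Marketing' OR 'Legal'
Matching: 3 rows

3 rows:
Grace, Marketing
Pete, Marketing
Nate, Marketing


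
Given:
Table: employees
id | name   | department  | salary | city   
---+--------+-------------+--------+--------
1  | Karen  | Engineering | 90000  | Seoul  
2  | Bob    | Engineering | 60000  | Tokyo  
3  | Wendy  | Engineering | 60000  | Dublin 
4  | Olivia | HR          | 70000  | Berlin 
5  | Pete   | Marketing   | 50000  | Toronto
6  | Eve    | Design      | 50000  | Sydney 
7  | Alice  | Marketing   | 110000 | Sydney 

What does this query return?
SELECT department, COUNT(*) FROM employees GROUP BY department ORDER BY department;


Assigning each row to its department group:
  Karen -> Engineering
  Bob -> Engineering
  Wendy -> Engineering
  Olivia -> HR
  Pete -> Marketing
  Eve -> Design
  Alice -> Marketing


4 groups:
Design, 1
Engineering, 3
HR, 1
Marketing, 2


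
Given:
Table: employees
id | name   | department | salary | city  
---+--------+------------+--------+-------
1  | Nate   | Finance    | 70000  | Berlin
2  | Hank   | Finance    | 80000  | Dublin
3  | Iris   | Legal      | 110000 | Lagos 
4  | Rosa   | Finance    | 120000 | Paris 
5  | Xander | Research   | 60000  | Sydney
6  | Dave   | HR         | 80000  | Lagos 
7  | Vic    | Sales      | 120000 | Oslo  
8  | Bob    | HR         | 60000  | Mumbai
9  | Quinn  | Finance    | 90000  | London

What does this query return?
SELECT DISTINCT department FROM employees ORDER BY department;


All 'department' values (row order): Finance, Finance, Legal, Finance, Research, HR, Sales, HR, Finance
Removing duplicates leaves 5 unique value(s).

5 values:
Finance
HR
Legal
Research
Sales


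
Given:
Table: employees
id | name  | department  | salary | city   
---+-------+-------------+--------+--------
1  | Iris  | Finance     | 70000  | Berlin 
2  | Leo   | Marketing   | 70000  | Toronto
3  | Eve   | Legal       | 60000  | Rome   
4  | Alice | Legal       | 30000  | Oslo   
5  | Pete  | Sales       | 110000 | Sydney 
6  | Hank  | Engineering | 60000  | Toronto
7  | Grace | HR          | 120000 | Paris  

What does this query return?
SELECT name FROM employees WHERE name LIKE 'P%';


LIKE 'P%' matches names starting with 'P'
Matching: 1

1 rows:
Pete


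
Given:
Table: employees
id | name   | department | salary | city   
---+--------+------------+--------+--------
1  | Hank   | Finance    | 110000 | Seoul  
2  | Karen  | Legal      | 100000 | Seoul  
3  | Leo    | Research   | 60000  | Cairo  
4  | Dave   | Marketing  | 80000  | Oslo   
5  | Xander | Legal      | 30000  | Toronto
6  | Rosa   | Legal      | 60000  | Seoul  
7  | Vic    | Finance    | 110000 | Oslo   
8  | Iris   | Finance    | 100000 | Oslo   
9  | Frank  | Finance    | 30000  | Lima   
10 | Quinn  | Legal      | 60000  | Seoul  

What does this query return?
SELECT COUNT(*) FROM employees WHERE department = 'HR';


Counting rows where department = 'HR'


0


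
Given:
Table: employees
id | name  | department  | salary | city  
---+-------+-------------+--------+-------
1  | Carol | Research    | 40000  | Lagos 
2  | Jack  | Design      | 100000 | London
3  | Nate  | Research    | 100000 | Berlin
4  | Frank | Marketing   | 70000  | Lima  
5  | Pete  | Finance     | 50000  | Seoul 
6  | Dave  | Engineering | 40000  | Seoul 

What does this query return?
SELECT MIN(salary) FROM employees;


Salaries: 40000, 100000, 100000, 70000, 50000, 40000
MIN = 40000

40000


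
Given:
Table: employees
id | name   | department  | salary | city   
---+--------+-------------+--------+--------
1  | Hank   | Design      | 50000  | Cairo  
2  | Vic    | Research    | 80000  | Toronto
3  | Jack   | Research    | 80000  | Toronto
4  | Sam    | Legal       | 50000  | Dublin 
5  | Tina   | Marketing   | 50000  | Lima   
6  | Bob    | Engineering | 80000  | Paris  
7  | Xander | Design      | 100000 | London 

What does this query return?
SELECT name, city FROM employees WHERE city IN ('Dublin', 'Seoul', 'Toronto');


Filtering: city IN ('Dublin', 'Seoul', 'Toronto')
Matching: 3 rows

3 rows:
Vic, Toronto
Jack, Toronto
Sam, Dublin


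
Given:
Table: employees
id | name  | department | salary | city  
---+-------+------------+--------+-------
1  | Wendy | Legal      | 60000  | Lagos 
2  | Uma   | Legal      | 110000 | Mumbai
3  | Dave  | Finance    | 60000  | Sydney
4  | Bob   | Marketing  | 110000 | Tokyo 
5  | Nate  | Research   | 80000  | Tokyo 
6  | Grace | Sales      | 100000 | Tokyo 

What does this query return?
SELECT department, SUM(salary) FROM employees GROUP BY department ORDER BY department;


Summing salary within each department:
  Finance: 60000 = 60000
  Legal: 60000 + 110000 = 170000
  Marketing: 110000 = 110000
  Research: 80000 = 80000
  Sales: 100000 = 100000


5 groups:
Finance, 60000
Legal, 170000
Marketing, 110000
Research, 80000
Sales, 100000


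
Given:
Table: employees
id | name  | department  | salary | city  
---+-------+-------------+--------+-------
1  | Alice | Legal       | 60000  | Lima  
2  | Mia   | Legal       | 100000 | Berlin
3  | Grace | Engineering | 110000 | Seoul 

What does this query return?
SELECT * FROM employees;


SELECT * returns all 3 rows with all columns

3 rows:
1, Alice, Legal, 60000, Lima
2, Mia, Legal, 100000, Berlin
3, Grace, Engineering, 110000, Seoul


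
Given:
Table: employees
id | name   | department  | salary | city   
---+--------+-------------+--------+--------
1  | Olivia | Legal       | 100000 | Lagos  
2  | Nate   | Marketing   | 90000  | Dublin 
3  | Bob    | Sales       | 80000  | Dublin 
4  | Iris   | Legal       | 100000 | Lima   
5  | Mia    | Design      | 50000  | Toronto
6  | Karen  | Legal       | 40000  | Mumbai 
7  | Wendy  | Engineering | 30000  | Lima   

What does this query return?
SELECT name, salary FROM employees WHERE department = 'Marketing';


Filtering: department = 'Marketing'
Matching rows: 1

1 rows:
Nate, 90000


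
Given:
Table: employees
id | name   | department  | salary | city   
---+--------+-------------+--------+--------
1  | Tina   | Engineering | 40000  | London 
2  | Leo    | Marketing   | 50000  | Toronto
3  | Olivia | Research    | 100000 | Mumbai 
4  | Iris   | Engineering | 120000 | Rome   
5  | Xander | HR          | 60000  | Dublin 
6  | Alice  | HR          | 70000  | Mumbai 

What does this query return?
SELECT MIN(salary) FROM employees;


Salaries: 40000, 50000, 100000, 120000, 60000, 70000
MIN = 40000

40000


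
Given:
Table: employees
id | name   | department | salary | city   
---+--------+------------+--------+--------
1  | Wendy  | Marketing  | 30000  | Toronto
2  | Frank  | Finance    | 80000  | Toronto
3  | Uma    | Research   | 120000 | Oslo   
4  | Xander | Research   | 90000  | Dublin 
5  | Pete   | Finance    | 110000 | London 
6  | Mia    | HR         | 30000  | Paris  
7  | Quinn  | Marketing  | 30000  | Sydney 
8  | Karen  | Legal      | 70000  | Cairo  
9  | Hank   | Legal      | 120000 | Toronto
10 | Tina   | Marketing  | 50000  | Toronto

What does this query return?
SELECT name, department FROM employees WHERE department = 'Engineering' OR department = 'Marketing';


Filtering: department = 'Engineering' OR 'Marketing'
Matching: 3 rows

3 rows:
Wendy, Marketing
Quinn, Marketing
Tina, Marketing


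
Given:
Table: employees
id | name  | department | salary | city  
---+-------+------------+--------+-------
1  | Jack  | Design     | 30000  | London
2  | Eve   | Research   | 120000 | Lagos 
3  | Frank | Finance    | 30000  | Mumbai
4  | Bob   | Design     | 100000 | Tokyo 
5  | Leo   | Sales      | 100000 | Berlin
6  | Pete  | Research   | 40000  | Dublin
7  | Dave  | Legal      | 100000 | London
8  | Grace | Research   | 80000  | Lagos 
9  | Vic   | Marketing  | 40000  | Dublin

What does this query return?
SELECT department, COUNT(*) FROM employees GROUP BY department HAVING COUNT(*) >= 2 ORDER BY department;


Groups with count >= 2:
  Design: 2 -> PASS
  Research: 3 -> PASS
  Finance: 1 -> filtered out
  Legal: 1 -> filtered out
  Marketing: 1 -> filtered out
  Sales: 1 -> filtered out


2 groups:
Design, 2
Research, 3


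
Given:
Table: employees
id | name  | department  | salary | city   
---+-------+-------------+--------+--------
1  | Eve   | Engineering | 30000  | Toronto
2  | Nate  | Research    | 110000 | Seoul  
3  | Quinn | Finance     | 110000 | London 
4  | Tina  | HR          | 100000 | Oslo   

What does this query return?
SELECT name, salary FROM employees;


Projecting columns: name, salary

4 rows:
Eve, 30000
Nate, 110000
Quinn, 110000
Tina, 100000


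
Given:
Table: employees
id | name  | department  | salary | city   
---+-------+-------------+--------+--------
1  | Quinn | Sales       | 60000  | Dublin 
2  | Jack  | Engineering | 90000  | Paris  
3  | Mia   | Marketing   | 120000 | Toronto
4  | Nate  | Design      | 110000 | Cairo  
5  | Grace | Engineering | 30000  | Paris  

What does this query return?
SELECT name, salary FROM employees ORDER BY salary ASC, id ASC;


Sorting by salary ASC, then id ASC for ties

5 rows:
Grace, 30000
Quinn, 60000
Jack, 90000
Nate, 110000
Mia, 120000


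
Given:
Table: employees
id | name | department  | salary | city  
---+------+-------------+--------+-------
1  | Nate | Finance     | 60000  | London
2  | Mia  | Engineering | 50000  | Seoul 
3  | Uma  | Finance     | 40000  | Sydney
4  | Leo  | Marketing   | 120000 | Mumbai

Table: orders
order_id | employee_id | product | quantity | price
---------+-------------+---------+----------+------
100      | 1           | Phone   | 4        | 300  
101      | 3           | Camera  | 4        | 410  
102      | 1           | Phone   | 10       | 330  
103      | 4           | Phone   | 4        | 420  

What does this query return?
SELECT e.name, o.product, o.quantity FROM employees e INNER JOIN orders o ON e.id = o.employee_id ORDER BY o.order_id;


Joining employees.id = orders.employee_id:
  employee Nate (id=1) -> order Phone
  employee Uma (id=3) -> order Camera
  employee Nate (id=1) -> order Phone
  employee Leo (id=4) -> order Phone


4 rows:
Nate, Phone, 4
Uma, Camera, 4
Nate, Phone, 10
Leo, Phone, 4


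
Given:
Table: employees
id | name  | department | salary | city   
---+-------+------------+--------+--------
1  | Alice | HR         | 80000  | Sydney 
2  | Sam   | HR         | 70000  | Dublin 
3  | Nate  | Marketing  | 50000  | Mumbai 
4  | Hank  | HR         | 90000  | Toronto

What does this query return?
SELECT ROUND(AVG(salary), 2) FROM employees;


SUM(salary) = 290000
COUNT = 4
ROUND(AVG, 2) = ROUND(290000 / 4, 2) = 72500.0

72500.0


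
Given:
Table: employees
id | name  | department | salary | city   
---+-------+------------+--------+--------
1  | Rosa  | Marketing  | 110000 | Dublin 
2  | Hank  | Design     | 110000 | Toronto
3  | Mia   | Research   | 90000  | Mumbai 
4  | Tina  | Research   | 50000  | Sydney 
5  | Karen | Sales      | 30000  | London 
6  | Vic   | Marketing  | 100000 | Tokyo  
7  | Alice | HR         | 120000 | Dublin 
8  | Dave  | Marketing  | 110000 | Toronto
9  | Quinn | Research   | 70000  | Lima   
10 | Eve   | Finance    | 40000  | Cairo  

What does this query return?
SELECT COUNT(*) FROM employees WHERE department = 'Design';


Counting rows where department = 'Design'
  Hank -> MATCH


1


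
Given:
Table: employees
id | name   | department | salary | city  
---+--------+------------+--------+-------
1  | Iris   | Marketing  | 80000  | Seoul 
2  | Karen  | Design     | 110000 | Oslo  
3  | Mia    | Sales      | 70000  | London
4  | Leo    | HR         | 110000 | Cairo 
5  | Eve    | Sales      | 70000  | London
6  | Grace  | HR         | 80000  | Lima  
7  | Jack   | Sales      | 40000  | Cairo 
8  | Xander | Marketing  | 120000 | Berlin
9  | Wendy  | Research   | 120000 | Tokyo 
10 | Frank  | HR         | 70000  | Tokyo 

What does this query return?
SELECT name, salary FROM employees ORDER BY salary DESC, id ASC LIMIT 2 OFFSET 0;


Sort by salary DESC (id ASC tiebreak), then skip 0 and take 2
Rows 1 through 2

2 rows:
Xander, 120000
Wendy, 120000


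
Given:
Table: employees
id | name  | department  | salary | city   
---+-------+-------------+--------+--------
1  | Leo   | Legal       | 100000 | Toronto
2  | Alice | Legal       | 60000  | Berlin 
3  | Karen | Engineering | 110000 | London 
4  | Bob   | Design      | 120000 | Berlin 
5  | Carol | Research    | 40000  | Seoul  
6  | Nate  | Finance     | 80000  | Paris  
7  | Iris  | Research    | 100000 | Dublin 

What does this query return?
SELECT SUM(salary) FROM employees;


SUM(salary) = 100000 + 60000 + 110000 + 120000 + 40000 + 80000 + 100000 = 610000

610000


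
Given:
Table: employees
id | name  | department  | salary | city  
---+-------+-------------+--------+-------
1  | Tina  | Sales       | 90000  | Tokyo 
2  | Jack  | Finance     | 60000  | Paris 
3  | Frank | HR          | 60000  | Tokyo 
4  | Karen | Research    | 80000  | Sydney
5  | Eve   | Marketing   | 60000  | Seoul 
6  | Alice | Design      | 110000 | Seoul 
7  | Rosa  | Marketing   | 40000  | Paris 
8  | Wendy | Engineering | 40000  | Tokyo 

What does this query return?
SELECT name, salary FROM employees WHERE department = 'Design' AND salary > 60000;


Filtering: department = 'Design' AND salary > 60000
Matching: 1 rows

1 rows:
Alice, 110000


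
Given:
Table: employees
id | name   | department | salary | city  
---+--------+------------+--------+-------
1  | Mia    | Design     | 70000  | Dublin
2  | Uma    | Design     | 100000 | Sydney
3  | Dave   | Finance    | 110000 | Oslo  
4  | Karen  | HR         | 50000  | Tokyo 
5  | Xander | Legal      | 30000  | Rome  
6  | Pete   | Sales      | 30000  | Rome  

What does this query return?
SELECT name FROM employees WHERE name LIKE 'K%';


LIKE 'K%' matches names starting with 'K'
Matching: 1

1 rows:
Karen


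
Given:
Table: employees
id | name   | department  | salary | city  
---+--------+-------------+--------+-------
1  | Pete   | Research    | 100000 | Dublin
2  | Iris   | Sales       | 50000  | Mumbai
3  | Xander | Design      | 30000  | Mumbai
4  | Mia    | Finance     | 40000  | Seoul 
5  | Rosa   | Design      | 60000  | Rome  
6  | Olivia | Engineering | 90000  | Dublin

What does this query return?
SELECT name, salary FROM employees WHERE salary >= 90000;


Filtering: salary >= 90000
Matching: 2 rows

2 rows:
Pete, 100000
Olivia, 90000


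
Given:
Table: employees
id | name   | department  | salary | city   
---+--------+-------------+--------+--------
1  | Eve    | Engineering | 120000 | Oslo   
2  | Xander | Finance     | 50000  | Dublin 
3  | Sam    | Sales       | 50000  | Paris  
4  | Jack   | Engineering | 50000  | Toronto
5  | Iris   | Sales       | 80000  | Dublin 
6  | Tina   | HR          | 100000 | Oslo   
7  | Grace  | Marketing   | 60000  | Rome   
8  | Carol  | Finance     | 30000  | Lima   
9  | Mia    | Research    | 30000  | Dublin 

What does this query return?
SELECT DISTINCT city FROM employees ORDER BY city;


All 'city' values (row order): Oslo, Dublin, Paris, Toronto, Dublin, Oslo, Rome, Lima, Dublin
Removing duplicates leaves 6 unique value(s).

6 values:
Dublin
Lima
Oslo
Paris
Rome
Toronto
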